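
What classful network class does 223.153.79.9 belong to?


First octet: 223
Binary: 11011111
110xxxxx -> Class C (192-223)
Class C, default mask 255.255.255.0 (/24)


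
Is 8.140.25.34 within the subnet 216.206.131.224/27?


Subnet network: 216.206.131.224
Test IP AND mask: 8.140.25.32
No, 8.140.25.34 is not in 216.206.131.224/27


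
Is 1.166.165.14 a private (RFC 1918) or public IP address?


RFC 1918 private ranges:
  10.0.0.0/8 (10.0.0.0 - 10.255.255.255)
  172.16.0.0/12 (172.16.0.0 - 172.31.255.255)
  192.168.0.0/16 (192.168.0.0 - 192.168.255.255)
Public (not in any RFC 1918 range)


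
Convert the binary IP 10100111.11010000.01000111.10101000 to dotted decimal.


10100111 = 167
11010000 = 208
01000111 = 71
10101000 = 168
IP: 167.208.71.168


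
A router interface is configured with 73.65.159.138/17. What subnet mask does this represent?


/17 means 17 network bits, 15 host bits
Binary: 11111111111111111000000000000000
Mask: 255.255.128.0


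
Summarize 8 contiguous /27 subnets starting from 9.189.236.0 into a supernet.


Original prefix: /27
Number of subnets: 8 = 2^3
New prefix = 27 - 3 = 24
Supernet: 9.189.236.0/24


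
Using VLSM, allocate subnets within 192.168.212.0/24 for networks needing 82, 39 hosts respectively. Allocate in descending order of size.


82 hosts -> /25 (126 usable): 192.168.212.0/25
39 hosts -> /26 (62 usable): 192.168.212.128/26
Allocation: 192.168.212.0/25 (82 hosts, 126 usable); 192.168.212.128/26 (39 hosts, 62 usable)


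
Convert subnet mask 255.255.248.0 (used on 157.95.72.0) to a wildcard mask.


Subnet mask: 255.255.248.0
Wildcard = 255.255.255.255 - subnet mask
255 - 255 = 0
255 - 255 = 0
255 - 248 = 7
255 - 0 = 255
Wildcard: 0.0.7.255


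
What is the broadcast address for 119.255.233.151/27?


Network: 119.255.233.128/27
Host bits = 5
Set all host bits to 1:
Broadcast: 119.255.233.159


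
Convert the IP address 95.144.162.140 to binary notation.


95 = 01011111
144 = 10010000
162 = 10100010
140 = 10001100
Binary: 01011111.10010000.10100010.10001100


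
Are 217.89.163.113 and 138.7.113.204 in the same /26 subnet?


Mask: 255.255.255.192
217.89.163.113 AND mask = 217.89.163.64
138.7.113.204 AND mask = 138.7.113.192
No, different subnets (217.89.163.64 vs 138.7.113.192)


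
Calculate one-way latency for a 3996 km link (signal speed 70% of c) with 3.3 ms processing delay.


Speed = 0.7 * 3e5 km/s = 210000 km/s
Propagation delay = 3996 / 210000 = 0.019 s = 19.0286 ms
Processing delay = 3.3 ms
Total one-way latency = 22.3286 ms


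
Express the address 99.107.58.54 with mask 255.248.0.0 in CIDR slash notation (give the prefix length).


Binary: 11111111.11111000.00000000.00000000
Count leading 1s
Prefix: /13


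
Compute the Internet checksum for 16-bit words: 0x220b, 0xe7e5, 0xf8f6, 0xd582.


Sum all words (with carry folding):
+ 0x220b = 0x220b
+ 0xe7e5 = 0x09f1
+ 0xf8f6 = 0x02e8
+ 0xd582 = 0xd86a
One's complement: ~0xd86a
Checksum = 0x2795


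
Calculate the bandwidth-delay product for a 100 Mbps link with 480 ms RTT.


BDP = bandwidth * RTT
= 100 Mbps * 480 ms
= 100 * 1e6 * 480 / 1000 bits
= 48000000 bits
= 6000000 bytes
= 5859.375 KB
BDP = 48000000 bits (6000000 bytes)


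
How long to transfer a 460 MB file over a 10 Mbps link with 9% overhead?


Effective throughput = 10 * (1 - 9/100) = 9.1 Mbps
File size in Mb = 460 * 8 = 3680 Mb
Time = 3680 / 9.1
Time = 404.3956 seconds


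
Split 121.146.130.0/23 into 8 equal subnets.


New prefix = 23 + 3 = 26
Each subnet has 64 addresses
  121.146.130.0/26
  121.146.130.64/26
  121.146.130.128/26
  121.146.130.192/26
  121.146.131.0/26
  121.146.131.64/26
  121.146.131.128/26
  121.146.131.192/26
Subnets: 121.146.130.0/26, 121.146.130.64/26, 121.146.130.128/26, 121.146.130.192/26, 121.146.131.0/26, 121.146.131.64/26, 121.146.131.128/26, 121.146.131.192/26


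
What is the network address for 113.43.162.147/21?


IP:   01110001.00101011.10100010.10010011
Mask: 11111111.11111111.11111000.00000000
AND operation:
Net:  01110001.00101011.10100000.00000000
Network: 113.43.160.0/21


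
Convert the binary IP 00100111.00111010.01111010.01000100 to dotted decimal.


00100111 = 39
00111010 = 58
01111010 = 122
01000100 = 68
IP: 39.58.122.68


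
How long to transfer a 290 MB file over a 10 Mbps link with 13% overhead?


Effective throughput = 10 * (1 - 13/100) = 8.7 Mbps
File size in Mb = 290 * 8 = 2320 Mb
Time = 2320 / 8.7
Time = 266.6667 seconds


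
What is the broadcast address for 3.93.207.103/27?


Network: 3.93.207.96/27
Host bits = 5
Set all host bits to 1:
Broadcast: 3.93.207.127


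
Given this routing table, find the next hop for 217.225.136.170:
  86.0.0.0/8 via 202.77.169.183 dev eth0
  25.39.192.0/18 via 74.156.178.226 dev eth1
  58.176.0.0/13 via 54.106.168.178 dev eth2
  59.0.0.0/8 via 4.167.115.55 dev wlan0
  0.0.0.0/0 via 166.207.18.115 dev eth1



Longest prefix match for 217.225.136.170:
  /8 86.0.0.0: no
  /18 25.39.192.0: no
  /13 58.176.0.0: no
  /8 59.0.0.0: no
  /0 0.0.0.0: MATCH
Selected: next-hop 166.207.18.115 via eth1 (matched /0)


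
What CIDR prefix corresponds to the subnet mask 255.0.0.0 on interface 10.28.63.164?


Binary: 11111111.00000000.00000000.00000000
Count leading 1s
Prefix: /8


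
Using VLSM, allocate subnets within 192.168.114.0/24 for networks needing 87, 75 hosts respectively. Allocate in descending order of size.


87 hosts -> /25 (126 usable): 192.168.114.0/25
75 hosts -> /25 (126 usable): 192.168.114.128/25
Allocation: 192.168.114.0/25 (87 hosts, 126 usable); 192.168.114.128/25 (75 hosts, 126 usable)


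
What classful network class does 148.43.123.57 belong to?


First octet: 148
Binary: 10010100
10xxxxxx -> Class B (128-191)
Class B, default mask 255.255.0.0 (/16)


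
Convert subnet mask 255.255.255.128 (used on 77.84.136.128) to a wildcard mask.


Subnet mask: 255.255.255.128
Wildcard = 255.255.255.255 - subnet mask
255 - 255 = 0
255 - 255 = 0
255 - 255 = 0
255 - 128 = 127
Wildcard: 0.0.0.127


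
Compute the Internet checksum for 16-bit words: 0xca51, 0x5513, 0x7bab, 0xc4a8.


Sum all words (with carry folding):
+ 0xca51 = 0xca51
+ 0x5513 = 0x1f65
+ 0x7bab = 0x9b10
+ 0xc4a8 = 0x5fb9
One's complement: ~0x5fb9
Checksum = 0xa046


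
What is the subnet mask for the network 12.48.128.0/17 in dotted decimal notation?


/17 means 17 network bits, 15 host bits
Binary: 11111111111111111000000000000000
Mask: 255.255.128.0


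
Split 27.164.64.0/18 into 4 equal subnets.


New prefix = 18 + 2 = 20
Each subnet has 4096 addresses
  27.164.64.0/20
  27.164.80.0/20
  27.164.96.0/20
  27.164.112.0/20
Subnets: 27.164.64.0/20, 27.164.80.0/20, 27.164.96.0/20, 27.164.112.0/20


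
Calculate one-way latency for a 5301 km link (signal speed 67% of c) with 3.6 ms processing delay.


Speed = 0.67 * 3e5 km/s = 201000 km/s
Propagation delay = 5301 / 201000 = 0.0264 s = 26.3731 ms
Processing delay = 3.6 ms
Total one-way latency = 29.9731 ms


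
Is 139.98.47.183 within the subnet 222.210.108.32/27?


Subnet network: 222.210.108.32
Test IP AND mask: 139.98.47.160
No, 139.98.47.183 is not in 222.210.108.32/27


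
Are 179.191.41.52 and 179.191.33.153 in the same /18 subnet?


Mask: 255.255.192.0
179.191.41.52 AND mask = 179.191.0.0
179.191.33.153 AND mask = 179.191.0.0
Yes, same subnet (179.191.0.0)


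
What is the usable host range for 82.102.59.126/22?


Network: 82.102.56.0
Broadcast: 82.102.59.255
First usable = network + 1
Last usable = broadcast - 1
Range: 82.102.56.1 to 82.102.59.254


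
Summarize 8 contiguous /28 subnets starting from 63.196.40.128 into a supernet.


Original prefix: /28
Number of subnets: 8 = 2^3
New prefix = 28 - 3 = 25
Supernet: 63.196.40.128/25


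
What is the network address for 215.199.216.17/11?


IP:   11010111.11000111.11011000.00010001
Mask: 11111111.11100000.00000000.00000000
AND operation:
Net:  11010111.11000000.00000000.00000000
Network: 215.192.0.0/11


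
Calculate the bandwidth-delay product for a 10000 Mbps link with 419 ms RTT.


BDP = bandwidth * RTT
= 10000 Mbps * 419 ms
= 10000 * 1e6 * 419 / 1000 bits
= 4190000000 bits
= 523750000 bytes
= 511474.6094 KB
BDP = 4190000000 bits (523750000 bytes)


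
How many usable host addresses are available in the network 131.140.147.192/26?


Host bits = 32 - 26 = 6
Total addresses = 2^6 = 64
Usable = total - 2 (network and broadcast)
Usable hosts: 62


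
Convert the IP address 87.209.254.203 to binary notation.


87 = 01010111
209 = 11010001
254 = 11111110
203 = 11001011
Binary: 01010111.11010001.11111110.11001011


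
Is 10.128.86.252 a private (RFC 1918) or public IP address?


RFC 1918 private ranges:
  10.0.0.0/8 (10.0.0.0 - 10.255.255.255)
  172.16.0.0/12 (172.16.0.0 - 172.31.255.255)
  192.168.0.0/16 (192.168.0.0 - 192.168.255.255)
Private (in 10.0.0.0/8)


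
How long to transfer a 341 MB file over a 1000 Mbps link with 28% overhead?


Effective throughput = 1000 * (1 - 28/100) = 720 Mbps
File size in Mb = 341 * 8 = 2728 Mb
Time = 2728 / 720
Time = 3.7889 seconds


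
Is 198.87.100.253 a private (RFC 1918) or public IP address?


RFC 1918 private ranges:
  10.0.0.0/8 (10.0.0.0 - 10.255.255.255)
  172.16.0.0/12 (172.16.0.0 - 172.31.255.255)
  192.168.0.0/16 (192.168.0.0 - 192.168.255.255)
Public (not in any RFC 1918 range)


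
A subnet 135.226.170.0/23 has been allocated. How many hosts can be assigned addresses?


Host bits = 32 - 23 = 9
Total addresses = 2^9 = 512
Usable = total - 2 (network and broadcast)
Usable hosts: 510


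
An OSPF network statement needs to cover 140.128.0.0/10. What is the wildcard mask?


Subnet mask: 255.192.0.0
Wildcard = 255.255.255.255 - subnet mask
255 - 255 = 0
255 - 192 = 63
255 - 0 = 255
255 - 0 = 255
Wildcard: 0.63.255.255


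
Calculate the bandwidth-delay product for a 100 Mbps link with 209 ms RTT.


BDP = bandwidth * RTT
= 100 Mbps * 209 ms
= 100 * 1e6 * 209 / 1000 bits
= 20900000 bits
= 2612500 bytes
= 2551.2695 KB
BDP = 20900000 bits (2612500 bytes)


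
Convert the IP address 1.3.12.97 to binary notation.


1 = 00000001
3 = 00000011
12 = 00001100
97 = 01100001
Binary: 00000001.00000011.00001100.01100001


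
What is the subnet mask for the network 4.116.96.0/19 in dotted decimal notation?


/19 means 19 network bits, 13 host bits
Binary: 11111111111111111110000000000000
Mask: 255.255.224.0


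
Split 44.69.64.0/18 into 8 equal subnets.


New prefix = 18 + 3 = 21
Each subnet has 2048 addresses
  44.69.64.0/21
  44.69.72.0/21
  44.69.80.0/21
  44.69.88.0/21
  44.69.96.0/21
  44.69.104.0/21
  44.69.112.0/21
  44.69.120.0/21
Subnets: 44.69.64.0/21, 44.69.72.0/21, 44.69.80.0/21, 44.69.88.0/21, 44.69.96.0/21, 44.69.104.0/21, 44.69.112.0/21, 44.69.120.0/21


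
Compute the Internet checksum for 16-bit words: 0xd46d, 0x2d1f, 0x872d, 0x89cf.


Sum all words (with carry folding):
+ 0xd46d = 0xd46d
+ 0x2d1f = 0x018d
+ 0x872d = 0x88ba
+ 0x89cf = 0x128a
One's complement: ~0x128a
Checksum = 0xed75


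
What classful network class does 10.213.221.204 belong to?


First octet: 10
Binary: 00001010
0xxxxxxx -> Class A (1-126)
Class A, default mask 255.0.0.0 (/8)


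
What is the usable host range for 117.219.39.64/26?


Network: 117.219.39.64
Broadcast: 117.219.39.127
First usable = network + 1
Last usable = broadcast - 1
Range: 117.219.39.65 to 117.219.39.126


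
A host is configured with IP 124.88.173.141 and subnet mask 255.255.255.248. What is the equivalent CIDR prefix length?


Binary: 11111111.11111111.11111111.11111000
Count leading 1s
Prefix: /29


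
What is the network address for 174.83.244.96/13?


IP:   10101110.01010011.11110100.01100000
Mask: 11111111.11111000.00000000.00000000
AND operation:
Net:  10101110.01010000.00000000.00000000
Network: 174.80.0.0/13


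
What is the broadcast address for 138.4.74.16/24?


Network: 138.4.74.0/24
Host bits = 8
Set all host bits to 1:
Broadcast: 138.4.74.255


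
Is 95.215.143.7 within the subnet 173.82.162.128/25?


Subnet network: 173.82.162.128
Test IP AND mask: 95.215.143.0
No, 95.215.143.7 is not in 173.82.162.128/25


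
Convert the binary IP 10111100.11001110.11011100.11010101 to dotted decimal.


10111100 = 188
11001110 = 206
11011100 = 220
11010101 = 213
IP: 188.206.220.213


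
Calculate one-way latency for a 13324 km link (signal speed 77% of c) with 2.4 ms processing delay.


Speed = 0.77 * 3e5 km/s = 231000 km/s
Propagation delay = 13324 / 231000 = 0.0577 s = 57.6797 ms
Processing delay = 2.4 ms
Total one-way latency = 60.0797 ms


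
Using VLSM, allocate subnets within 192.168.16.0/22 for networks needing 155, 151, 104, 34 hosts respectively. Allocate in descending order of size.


155 hosts -> /24 (254 usable): 192.168.16.0/24
151 hosts -> /24 (254 usable): 192.168.17.0/24
104 hosts -> /25 (126 usable): 192.168.18.0/25
34 hosts -> /26 (62 usable): 192.168.18.128/26
Allocation: 192.168.16.0/24 (155 hosts, 254 usable); 192.168.17.0/24 (151 hosts, 254 usable); 192.168.18.0/25 (104 hosts, 126 usable); 192.168.18.128/26 (34 hosts, 62 usable)


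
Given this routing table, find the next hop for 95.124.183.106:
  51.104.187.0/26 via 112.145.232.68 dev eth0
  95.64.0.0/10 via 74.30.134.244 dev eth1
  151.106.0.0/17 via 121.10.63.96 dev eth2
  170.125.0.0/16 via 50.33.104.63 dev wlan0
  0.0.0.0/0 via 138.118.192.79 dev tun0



Longest prefix match for 95.124.183.106:
  /26 51.104.187.0: no
  /10 95.64.0.0: MATCH
  /17 151.106.0.0: no
  /16 170.125.0.0: no
  /0 0.0.0.0: MATCH
Selected: next-hop 74.30.134.244 via eth1 (matched /10)


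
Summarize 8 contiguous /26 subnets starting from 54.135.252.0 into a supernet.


Original prefix: /26
Number of subnets: 8 = 2^3
New prefix = 26 - 3 = 23
Supernet: 54.135.252.0/23


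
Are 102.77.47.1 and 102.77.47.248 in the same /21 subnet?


Mask: 255.255.248.0
102.77.47.1 AND mask = 102.77.40.0
102.77.47.248 AND mask = 102.77.40.0
Yes, same subnet (102.77.40.0)


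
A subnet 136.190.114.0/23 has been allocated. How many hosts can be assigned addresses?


Host bits = 32 - 23 = 9
Total addresses = 2^9 = 512
Usable = total - 2 (network and broadcast)
Usable hosts: 510


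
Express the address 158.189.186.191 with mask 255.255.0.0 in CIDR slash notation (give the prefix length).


Binary: 11111111.11111111.00000000.00000000
Count leading 1s
Prefix: /16


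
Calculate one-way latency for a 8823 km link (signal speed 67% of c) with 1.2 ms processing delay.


Speed = 0.67 * 3e5 km/s = 201000 km/s
Propagation delay = 8823 / 201000 = 0.0439 s = 43.8955 ms
Processing delay = 1.2 ms
Total one-way latency = 45.0955 ms


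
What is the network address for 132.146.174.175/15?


IP:   10000100.10010010.10101110.10101111
Mask: 11111111.11111110.00000000.00000000
AND operation:
Net:  10000100.10010010.00000000.00000000
Network: 132.146.0.0/15


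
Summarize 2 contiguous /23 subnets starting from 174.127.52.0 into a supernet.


Original prefix: /23
Number of subnets: 2 = 2^1
New prefix = 23 - 1 = 22
Supernet: 174.127.52.0/22


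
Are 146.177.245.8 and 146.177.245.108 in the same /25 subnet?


Mask: 255.255.255.128
146.177.245.8 AND mask = 146.177.245.0
146.177.245.108 AND mask = 146.177.245.0
Yes, same subnet (146.177.245.0)


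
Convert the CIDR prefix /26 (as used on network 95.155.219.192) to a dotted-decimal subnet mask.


/26 means 26 network bits, 6 host bits
Binary: 11111111111111111111111111000000
Mask: 255.255.255.192


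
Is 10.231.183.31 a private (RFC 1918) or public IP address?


RFC 1918 private ranges:
  10.0.0.0/8 (10.0.0.0 - 10.255.255.255)
  172.16.0.0/12 (172.16.0.0 - 172.31.255.255)
  192.168.0.0/16 (192.168.0.0 - 192.168.255.255)
Private (in 10.0.0.0/8)


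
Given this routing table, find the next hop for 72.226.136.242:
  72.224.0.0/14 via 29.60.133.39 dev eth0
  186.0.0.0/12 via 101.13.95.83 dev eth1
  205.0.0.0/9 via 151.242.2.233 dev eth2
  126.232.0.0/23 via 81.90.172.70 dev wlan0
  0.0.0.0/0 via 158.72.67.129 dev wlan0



Longest prefix match for 72.226.136.242:
  /14 72.224.0.0: MATCH
  /12 186.0.0.0: no
  /9 205.0.0.0: no
  /23 126.232.0.0: no
  /0 0.0.0.0: MATCH
Selected: next-hop 29.60.133.39 via eth0 (matched /14)


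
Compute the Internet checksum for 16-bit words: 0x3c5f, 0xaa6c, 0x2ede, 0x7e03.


Sum all words (with carry folding):
+ 0x3c5f = 0x3c5f
+ 0xaa6c = 0xe6cb
+ 0x2ede = 0x15aa
+ 0x7e03 = 0x93ad
One's complement: ~0x93ad
Checksum = 0x6c52


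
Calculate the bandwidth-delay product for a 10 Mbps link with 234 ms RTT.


BDP = bandwidth * RTT
= 10 Mbps * 234 ms
= 10 * 1e6 * 234 / 1000 bits
= 2340000 bits
= 292500 bytes
= 285.6445 KB
BDP = 2340000 bits (292500 bytes)


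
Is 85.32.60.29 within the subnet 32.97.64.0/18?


Subnet network: 32.97.64.0
Test IP AND mask: 85.32.0.0
No, 85.32.60.29 is not in 32.97.64.0/18


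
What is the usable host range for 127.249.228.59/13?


Network: 127.248.0.0
Broadcast: 127.255.255.255
First usable = network + 1
Last usable = broadcast - 1
Range: 127.248.0.1 to 127.255.255.254


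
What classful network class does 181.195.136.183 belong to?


First octet: 181
Binary: 10110101
10xxxxxx -> Class B (128-191)
Class B, default mask 255.255.0.0 (/16)


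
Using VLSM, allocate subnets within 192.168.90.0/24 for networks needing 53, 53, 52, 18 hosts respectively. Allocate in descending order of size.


53 hosts -> /26 (62 usable): 192.168.90.0/26
53 hosts -> /26 (62 usable): 192.168.90.64/26
52 hosts -> /26 (62 usable): 192.168.90.128/26
18 hosts -> /27 (30 usable): 192.168.90.192/27
Allocation: 192.168.90.0/26 (53 hosts, 62 usable); 192.168.90.64/26 (53 hosts, 62 usable); 192.168.90.128/26 (52 hosts, 62 usable); 192.168.90.192/27 (18 hosts, 30 usable)


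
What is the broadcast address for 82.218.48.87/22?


Network: 82.218.48.0/22
Host bits = 10
Set all host bits to 1:
Broadcast: 82.218.51.255


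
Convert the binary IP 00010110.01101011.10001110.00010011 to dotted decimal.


00010110 = 22
01101011 = 107
10001110 = 142
00010011 = 19
IP: 22.107.142.19


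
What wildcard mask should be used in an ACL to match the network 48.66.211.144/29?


Subnet mask: 255.255.255.248
Wildcard = 255.255.255.255 - subnet mask
255 - 255 = 0
255 - 255 = 0
255 - 255 = 0
255 - 248 = 7
Wildcard: 0.0.0.7


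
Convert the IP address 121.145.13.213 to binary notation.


121 = 01111001
145 = 10010001
13 = 00001101
213 = 11010101
Binary: 01111001.10010001.00001101.11010101


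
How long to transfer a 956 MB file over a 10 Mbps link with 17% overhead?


Effective throughput = 10 * (1 - 17/100) = 8.3 Mbps
File size in Mb = 956 * 8 = 7648 Mb
Time = 7648 / 8.3
Time = 921.4458 seconds


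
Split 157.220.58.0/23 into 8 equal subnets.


New prefix = 23 + 3 = 26
Each subnet has 64 addresses
  157.220.58.0/26
  157.220.58.64/26
  157.220.58.128/26
  157.220.58.192/26
  157.220.59.0/26
  157.220.59.64/26
  157.220.59.128/26
  157.220.59.192/26
Subnets: 157.220.58.0/26, 157.220.58.64/26, 157.220.58.128/26, 157.220.58.192/26, 157.220.59.0/26, 157.220.59.64/26, 157.220.59.128/26, 157.220.59.192/26


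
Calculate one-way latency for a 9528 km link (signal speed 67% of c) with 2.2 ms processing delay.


Speed = 0.67 * 3e5 km/s = 201000 km/s
Propagation delay = 9528 / 201000 = 0.0474 s = 47.403 ms
Processing delay = 2.2 ms
Total one-way latency = 49.603 ms


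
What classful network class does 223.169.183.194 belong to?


First octet: 223
Binary: 11011111
110xxxxx -> Class C (192-223)
Class C, default mask 255.255.255.0 (/24)


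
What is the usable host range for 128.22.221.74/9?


Network: 128.0.0.0
Broadcast: 128.127.255.255
First usable = network + 1
Last usable = broadcast - 1
Range: 128.0.0.1 to 128.127.255.254


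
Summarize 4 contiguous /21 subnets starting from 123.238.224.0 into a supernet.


Original prefix: /21
Number of subnets: 4 = 2^2
New prefix = 21 - 2 = 19
Supernet: 123.238.224.0/19


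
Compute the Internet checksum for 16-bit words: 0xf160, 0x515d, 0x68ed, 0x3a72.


Sum all words (with carry folding):
+ 0xf160 = 0xf160
+ 0x515d = 0x42be
+ 0x68ed = 0xabab
+ 0x3a72 = 0xe61d
One's complement: ~0xe61d
Checksum = 0x19e2


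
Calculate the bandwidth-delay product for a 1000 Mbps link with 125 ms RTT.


BDP = bandwidth * RTT
= 1000 Mbps * 125 ms
= 1000 * 1e6 * 125 / 1000 bits
= 125000000 bits
= 15625000 bytes
= 15258.7891 KB
BDP = 125000000 bits (15625000 bytes)


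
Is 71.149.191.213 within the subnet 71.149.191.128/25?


Subnet network: 71.149.191.128
Test IP AND mask: 71.149.191.128
Yes, 71.149.191.213 is in 71.149.191.128/25


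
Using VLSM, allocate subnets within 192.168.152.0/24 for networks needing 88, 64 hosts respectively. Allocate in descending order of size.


88 hosts -> /25 (126 usable): 192.168.152.0/25
64 hosts -> /25 (126 usable): 192.168.152.128/25
Allocation: 192.168.152.0/25 (88 hosts, 126 usable); 192.168.152.128/25 (64 hosts, 126 usable)


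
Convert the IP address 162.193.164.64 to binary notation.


162 = 10100010
193 = 11000001
164 = 10100100
64 = 01000000
Binary: 10100010.11000001.10100100.01000000


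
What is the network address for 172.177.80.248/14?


IP:   10101100.10110001.01010000.11111000
Mask: 11111111.11111100.00000000.00000000
AND operation:
Net:  10101100.10110000.00000000.00000000
Network: 172.176.0.0/14


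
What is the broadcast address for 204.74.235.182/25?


Network: 204.74.235.128/25
Host bits = 7
Set all host bits to 1:
Broadcast: 204.74.235.255


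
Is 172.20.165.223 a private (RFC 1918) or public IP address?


RFC 1918 private ranges:
  10.0.0.0/8 (10.0.0.0 - 10.255.255.255)
  172.16.0.0/12 (172.16.0.0 - 172.31.255.255)
  192.168.0.0/16 (192.168.0.0 - 192.168.255.255)
Private (in 172.16.0.0/12)


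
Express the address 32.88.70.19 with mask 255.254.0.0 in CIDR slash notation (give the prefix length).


Binary: 11111111.11111110.00000000.00000000
Count leading 1s
Prefix: /15


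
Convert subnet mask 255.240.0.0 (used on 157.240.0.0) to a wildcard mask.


Subnet mask: 255.240.0.0
Wildcard = 255.255.255.255 - subnet mask
255 - 255 = 0
255 - 240 = 15
255 - 0 = 255
255 - 0 = 255
Wildcard: 0.15.255.255


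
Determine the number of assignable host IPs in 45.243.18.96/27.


Host bits = 32 - 27 = 5
Total addresses = 2^5 = 32
Usable = total - 2 (network and broadcast)
Usable hosts: 30


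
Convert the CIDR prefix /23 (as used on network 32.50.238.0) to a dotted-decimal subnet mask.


/23 means 23 network bits, 9 host bits
Binary: 11111111111111111111111000000000
Mask: 255.255.254.0


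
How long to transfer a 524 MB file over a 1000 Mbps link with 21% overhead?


Effective throughput = 1000 * (1 - 21/100) = 790 Mbps
File size in Mb = 524 * 8 = 4192 Mb
Time = 4192 / 790
Time = 5.3063 seconds


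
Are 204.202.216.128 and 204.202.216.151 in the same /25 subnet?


Mask: 255.255.255.128
204.202.216.128 AND mask = 204.202.216.128
204.202.216.151 AND mask = 204.202.216.128
Yes, same subnet (204.202.216.128)


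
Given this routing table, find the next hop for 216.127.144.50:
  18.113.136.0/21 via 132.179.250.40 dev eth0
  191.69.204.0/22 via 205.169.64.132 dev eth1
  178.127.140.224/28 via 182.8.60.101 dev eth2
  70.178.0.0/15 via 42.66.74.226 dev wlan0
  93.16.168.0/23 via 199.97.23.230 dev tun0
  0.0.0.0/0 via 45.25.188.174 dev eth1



Longest prefix match for 216.127.144.50:
  /21 18.113.136.0: no
  /22 191.69.204.0: no
  /28 178.127.140.224: no
  /15 70.178.0.0: no
  /23 93.16.168.0: no
  /0 0.0.0.0: MATCH
Selected: next-hop 45.25.188.174 via eth1 (matched /0)


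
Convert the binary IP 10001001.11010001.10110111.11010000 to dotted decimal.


10001001 = 137
11010001 = 209
10110111 = 183
11010000 = 208
IP: 137.209.183.208


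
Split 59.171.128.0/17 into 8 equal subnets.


New prefix = 17 + 3 = 20
Each subnet has 4096 addresses
  59.171.128.0/20
  59.171.144.0/20
  59.171.160.0/20
  59.171.176.0/20
  59.171.192.0/20
  59.171.208.0/20
  59.171.224.0/20
  59.171.240.0/20
Subnets: 59.171.128.0/20, 59.171.144.0/20, 59.171.160.0/20, 59.171.176.0/20, 59.171.192.0/20, 59.171.208.0/20, 59.171.224.0/20, 59.171.240.0/20


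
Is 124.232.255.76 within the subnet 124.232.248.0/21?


Subnet network: 124.232.248.0
Test IP AND mask: 124.232.248.0
Yes, 124.232.255.76 is in 124.232.248.0/21


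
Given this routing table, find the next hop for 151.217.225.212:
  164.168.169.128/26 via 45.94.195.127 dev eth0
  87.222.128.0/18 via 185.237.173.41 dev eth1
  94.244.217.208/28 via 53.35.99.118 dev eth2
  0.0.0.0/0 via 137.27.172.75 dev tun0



Longest prefix match for 151.217.225.212:
  /26 164.168.169.128: no
  /18 87.222.128.0: no
  /28 94.244.217.208: no
  /0 0.0.0.0: MATCH
Selected: next-hop 137.27.172.75 via tun0 (matched /0)


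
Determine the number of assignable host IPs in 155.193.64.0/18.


Host bits = 32 - 18 = 14
Total addresses = 2^14 = 16384
Usable = total - 2 (network and broadcast)
Usable hosts: 16382


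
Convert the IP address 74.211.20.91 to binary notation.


74 = 01001010
211 = 11010011
20 = 00010100
91 = 01011011
Binary: 01001010.11010011.00010100.01011011


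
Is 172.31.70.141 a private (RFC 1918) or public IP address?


RFC 1918 private ranges:
  10.0.0.0/8 (10.0.0.0 - 10.255.255.255)
  172.16.0.0/12 (172.16.0.0 - 172.31.255.255)
  192.168.0.0/16 (192.168.0.0 - 192.168.255.255)
Private (in 172.16.0.0/12)


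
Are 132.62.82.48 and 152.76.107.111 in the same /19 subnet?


Mask: 255.255.224.0
132.62.82.48 AND mask = 132.62.64.0
152.76.107.111 AND mask = 152.76.96.0
No, different subnets (132.62.64.0 vs 152.76.96.0)


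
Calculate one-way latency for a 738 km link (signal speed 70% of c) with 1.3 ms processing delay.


Speed = 0.7 * 3e5 km/s = 210000 km/s
Propagation delay = 738 / 210000 = 0.0035 s = 3.5143 ms
Processing delay = 1.3 ms
Total one-way latency = 4.8143 ms


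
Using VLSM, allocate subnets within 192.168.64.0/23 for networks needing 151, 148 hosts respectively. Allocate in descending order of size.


151 hosts -> /24 (254 usable): 192.168.64.0/24
148 hosts -> /24 (254 usable): 192.168.65.0/24
Allocation: 192.168.64.0/24 (151 hosts, 254 usable); 192.168.65.0/24 (148 hosts, 254 usable)


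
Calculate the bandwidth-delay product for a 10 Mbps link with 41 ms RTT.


BDP = bandwidth * RTT
= 10 Mbps * 41 ms
= 10 * 1e6 * 41 / 1000 bits
= 410000 bits
= 51250 bytes
= 50.0488 KB
BDP = 410000 bits (51250 bytes)


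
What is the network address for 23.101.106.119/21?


IP:   00010111.01100101.01101010.01110111
Mask: 11111111.11111111.11111000.00000000
AND operation:
Net:  00010111.01100101.01101000.00000000
Network: 23.101.104.0/21


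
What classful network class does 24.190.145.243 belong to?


First octet: 24
Binary: 00011000
0xxxxxxx -> Class A (1-126)
Class A, default mask 255.0.0.0 (/8)


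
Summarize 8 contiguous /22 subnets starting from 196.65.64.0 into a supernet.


Original prefix: /22
Number of subnets: 8 = 2^3
New prefix = 22 - 3 = 19
Supernet: 196.65.64.0/19


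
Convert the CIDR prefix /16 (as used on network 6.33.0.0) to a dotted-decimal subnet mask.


/16 means 16 network bits, 16 host bits
Binary: 11111111111111110000000000000000
Mask: 255.255.0.0


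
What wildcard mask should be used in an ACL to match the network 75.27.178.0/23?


Subnet mask: 255.255.254.0
Wildcard = 255.255.255.255 - subnet mask
255 - 255 = 0
255 - 255 = 0
255 - 254 = 1
255 - 0 = 255
Wildcard: 0.0.1.255


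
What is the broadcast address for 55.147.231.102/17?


Network: 55.147.128.0/17
Host bits = 15
Set all host bits to 1:
Broadcast: 55.147.255.255


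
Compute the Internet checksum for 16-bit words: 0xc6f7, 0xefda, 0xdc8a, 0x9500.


Sum all words (with carry folding):
+ 0xc6f7 = 0xc6f7
+ 0xefda = 0xb6d2
+ 0xdc8a = 0x935d
+ 0x9500 = 0x285e
One's complement: ~0x285e
Checksum = 0xd7a1


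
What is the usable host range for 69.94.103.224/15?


Network: 69.94.0.0
Broadcast: 69.95.255.255
First usable = network + 1
Last usable = broadcast - 1
Range: 69.94.0.1 to 69.95.255.254


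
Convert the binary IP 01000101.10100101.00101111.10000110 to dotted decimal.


01000101 = 69
10100101 = 165
00101111 = 47
10000110 = 134
IP: 69.165.47.134


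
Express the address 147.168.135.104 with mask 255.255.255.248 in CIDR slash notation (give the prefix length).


Binary: 11111111.11111111.11111111.11111000
Count leading 1s
Prefix: /29


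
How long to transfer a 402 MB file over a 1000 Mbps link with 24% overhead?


Effective throughput = 1000 * (1 - 24/100) = 760 Mbps
File size in Mb = 402 * 8 = 3216 Mb
Time = 3216 / 760
Time = 4.2316 seconds


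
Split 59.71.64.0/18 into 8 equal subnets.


New prefix = 18 + 3 = 21
Each subnet has 2048 addresses
  59.71.64.0/21
  59.71.72.0/21
  59.71.80.0/21
  59.71.88.0/21
  59.71.96.0/21
  59.71.104.0/21
  59.71.112.0/21
  59.71.120.0/21
Subnets: 59.71.64.0/21, 59.71.72.0/21, 59.71.80.0/21, 59.71.88.0/21, 59.71.96.0/21, 59.71.104.0/21, 59.71.112.0/21, 59.71.120.0/21


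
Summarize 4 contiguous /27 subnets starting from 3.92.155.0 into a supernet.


Original prefix: /27
Number of subnets: 4 = 2^2
New prefix = 27 - 2 = 25
Supernet: 3.92.155.0/25


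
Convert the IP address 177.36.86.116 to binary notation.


177 = 10110001
36 = 00100100
86 = 01010110
116 = 01110100
Binary: 10110001.00100100.01010110.01110100


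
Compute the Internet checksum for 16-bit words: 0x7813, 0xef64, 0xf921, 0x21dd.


Sum all words (with carry folding):
+ 0x7813 = 0x7813
+ 0xef64 = 0x6778
+ 0xf921 = 0x609a
+ 0x21dd = 0x8277
One's complement: ~0x8277
Checksum = 0x7d88


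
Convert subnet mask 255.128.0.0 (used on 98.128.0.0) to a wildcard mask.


Subnet mask: 255.128.0.0
Wildcard = 255.255.255.255 - subnet mask
255 - 255 = 0
255 - 128 = 127
255 - 0 = 255
255 - 0 = 255
Wildcard: 0.127.255.255


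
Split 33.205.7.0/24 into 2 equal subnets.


New prefix = 24 + 1 = 25
Each subnet has 128 addresses
  33.205.7.0/25
  33.205.7.128/25
Subnets: 33.205.7.0/25, 33.205.7.128/25


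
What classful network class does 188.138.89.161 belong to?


First octet: 188
Binary: 10111100
10xxxxxx -> Class B (128-191)
Class B, default mask 255.255.0.0 (/16)


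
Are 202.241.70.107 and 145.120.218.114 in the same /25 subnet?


Mask: 255.255.255.128
202.241.70.107 AND mask = 202.241.70.0
145.120.218.114 AND mask = 145.120.218.0
No, different subnets (202.241.70.0 vs 145.120.218.0)


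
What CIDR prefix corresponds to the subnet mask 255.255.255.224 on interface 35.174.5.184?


Binary: 11111111.11111111.11111111.11100000
Count leading 1s
Prefix: /27


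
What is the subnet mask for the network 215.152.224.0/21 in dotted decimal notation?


/21 means 21 network bits, 11 host bits
Binary: 11111111111111111111100000000000
Mask: 255.255.248.0


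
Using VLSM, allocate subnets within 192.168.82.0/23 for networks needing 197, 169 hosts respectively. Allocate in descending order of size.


197 hosts -> /24 (254 usable): 192.168.82.0/24
169 hosts -> /24 (254 usable): 192.168.83.0/24
Allocation: 192.168.82.0/24 (197 hosts, 254 usable); 192.168.83.0/24 (169 hosts, 254 usable)


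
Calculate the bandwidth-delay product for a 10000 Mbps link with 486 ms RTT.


BDP = bandwidth * RTT
= 10000 Mbps * 486 ms
= 10000 * 1e6 * 486 / 1000 bits
= 4860000000 bits
= 607500000 bytes
= 593261.7188 KB
BDP = 4860000000 bits (607500000 bytes)


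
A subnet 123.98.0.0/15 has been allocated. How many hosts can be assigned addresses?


Host bits = 32 - 15 = 17
Total addresses = 2^17 = 131072
Usable = total - 2 (network and broadcast)
Usable hosts: 131070


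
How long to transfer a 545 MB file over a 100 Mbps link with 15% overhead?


Effective throughput = 100 * (1 - 15/100) = 85 Mbps
File size in Mb = 545 * 8 = 4360 Mb
Time = 4360 / 85
Time = 51.2941 seconds


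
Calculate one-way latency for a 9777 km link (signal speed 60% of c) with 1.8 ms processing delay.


Speed = 0.6 * 3e5 km/s = 180000 km/s
Propagation delay = 9777 / 180000 = 0.0543 s = 54.3167 ms
Processing delay = 1.8 ms
Total one-way latency = 56.1167 ms


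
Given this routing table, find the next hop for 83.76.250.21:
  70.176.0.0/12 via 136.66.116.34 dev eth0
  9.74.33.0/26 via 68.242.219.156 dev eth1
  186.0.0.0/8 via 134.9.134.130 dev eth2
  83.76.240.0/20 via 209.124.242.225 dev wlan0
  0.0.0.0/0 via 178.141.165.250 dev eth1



Longest prefix match for 83.76.250.21:
  /12 70.176.0.0: no
  /26 9.74.33.0: no
  /8 186.0.0.0: no
  /20 83.76.240.0: MATCH
  /0 0.0.0.0: MATCH
Selected: next-hop 209.124.242.225 via wlan0 (matched /20)


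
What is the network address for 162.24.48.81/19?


IP:   10100010.00011000.00110000.01010001
Mask: 11111111.11111111.11100000.00000000
AND operation:
Net:  10100010.00011000.00100000.00000000
Network: 162.24.32.0/19


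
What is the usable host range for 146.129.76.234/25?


Network: 146.129.76.128
Broadcast: 146.129.76.255
First usable = network + 1
Last usable = broadcast - 1
Range: 146.129.76.129 to 146.129.76.254


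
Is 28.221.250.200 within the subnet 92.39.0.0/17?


Subnet network: 92.39.0.0
Test IP AND mask: 28.221.128.0
No, 28.221.250.200 is not in 92.39.0.0/17


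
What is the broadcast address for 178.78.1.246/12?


Network: 178.64.0.0/12
Host bits = 20
Set all host bits to 1:
Broadcast: 178.79.255.255


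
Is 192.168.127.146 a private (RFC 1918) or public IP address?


RFC 1918 private ranges:
  10.0.0.0/8 (10.0.0.0 - 10.255.255.255)
  172.16.0.0/12 (172.16.0.0 - 172.31.255.255)
  192.168.0.0/16 (192.168.0.0 - 192.168.255.255)
Private (in 192.168.0.0/16)


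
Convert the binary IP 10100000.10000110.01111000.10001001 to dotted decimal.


10100000 = 160
10000110 = 134
01111000 = 120
10001001 = 137
IP: 160.134.120.137


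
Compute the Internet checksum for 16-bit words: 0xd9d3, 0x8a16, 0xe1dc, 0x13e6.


Sum all words (with carry folding):
+ 0xd9d3 = 0xd9d3
+ 0x8a16 = 0x63ea
+ 0xe1dc = 0x45c7
+ 0x13e6 = 0x59ad
One's complement: ~0x59ad
Checksum = 0xa652


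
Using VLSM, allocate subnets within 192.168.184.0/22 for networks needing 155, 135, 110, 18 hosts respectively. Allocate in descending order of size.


155 hosts -> /24 (254 usable): 192.168.184.0/24
135 hosts -> /24 (254 usable): 192.168.185.0/24
110 hosts -> /25 (126 usable): 192.168.186.0/25
18 hosts -> /27 (30 usable): 192.168.186.128/27
Allocation: 192.168.184.0/24 (155 hosts, 254 usable); 192.168.185.0/24 (135 hosts, 254 usable); 192.168.186.0/25 (110 hosts, 126 usable); 192.168.186.128/27 (18 hosts, 30 usable)


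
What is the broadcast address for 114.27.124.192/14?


Network: 114.24.0.0/14
Host bits = 18
Set all host bits to 1:
Broadcast: 114.27.255.255


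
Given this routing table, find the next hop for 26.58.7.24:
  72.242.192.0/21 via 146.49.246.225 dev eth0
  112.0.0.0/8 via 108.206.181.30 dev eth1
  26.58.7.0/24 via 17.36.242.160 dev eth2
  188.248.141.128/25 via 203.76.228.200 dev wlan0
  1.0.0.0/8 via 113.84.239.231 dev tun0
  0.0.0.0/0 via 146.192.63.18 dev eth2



Longest prefix match for 26.58.7.24:
  /21 72.242.192.0: no
  /8 112.0.0.0: no
  /24 26.58.7.0: MATCH
  /25 188.248.141.128: no
  /8 1.0.0.0: no
  /0 0.0.0.0: MATCH
Selected: next-hop 17.36.242.160 via eth2 (matched /24)


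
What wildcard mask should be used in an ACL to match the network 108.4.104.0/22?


Subnet mask: 255.255.252.0
Wildcard = 255.255.255.255 - subnet mask
255 - 255 = 0
255 - 255 = 0
255 - 252 = 3
255 - 0 = 255
Wildcard: 0.0.3.255


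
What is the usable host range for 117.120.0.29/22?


Network: 117.120.0.0
Broadcast: 117.120.3.255
First usable = network + 1
Last usable = broadcast - 1
Range: 117.120.0.1 to 117.120.3.254


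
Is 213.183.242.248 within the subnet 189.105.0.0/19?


Subnet network: 189.105.0.0
Test IP AND mask: 213.183.224.0
No, 213.183.242.248 is not in 189.105.0.0/19


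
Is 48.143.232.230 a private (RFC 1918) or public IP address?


RFC 1918 private ranges:
  10.0.0.0/8 (10.0.0.0 - 10.255.255.255)
  172.16.0.0/12 (172.16.0.0 - 172.31.255.255)
  192.168.0.0/16 (192.168.0.0 - 192.168.255.255)
Public (not in any RFC 1918 range)


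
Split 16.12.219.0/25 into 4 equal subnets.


New prefix = 25 + 2 = 27
Each subnet has 32 addresses
  16.12.219.0/27
  16.12.219.32/27
  16.12.219.64/27
  16.12.219.96/27
Subnets: 16.12.219.0/27, 16.12.219.32/27, 16.12.219.64/27, 16.12.219.96/27


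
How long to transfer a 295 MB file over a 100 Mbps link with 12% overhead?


Effective throughput = 100 * (1 - 12/100) = 88 Mbps
File size in Mb = 295 * 8 = 2360 Mb
Time = 2360 / 88
Time = 26.8182 seconds


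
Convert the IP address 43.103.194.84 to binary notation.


43 = 00101011
103 = 01100111
194 = 11000010
84 = 01010100
Binary: 00101011.01100111.11000010.01010100


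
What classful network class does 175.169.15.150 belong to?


First octet: 175
Binary: 10101111
10xxxxxx -> Class B (128-191)
Class B, default mask 255.255.0.0 (/16)


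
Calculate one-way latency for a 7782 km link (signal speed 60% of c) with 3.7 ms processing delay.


Speed = 0.6 * 3e5 km/s = 180000 km/s
Propagation delay = 7782 / 180000 = 0.0432 s = 43.2333 ms
Processing delay = 3.7 ms
Total one-way latency = 46.9333 ms


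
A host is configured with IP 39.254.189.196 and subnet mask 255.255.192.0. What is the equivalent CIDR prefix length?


Binary: 11111111.11111111.11000000.00000000
Count leading 1s
Prefix: /18


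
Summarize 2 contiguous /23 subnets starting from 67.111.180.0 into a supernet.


Original prefix: /23
Number of subnets: 2 = 2^1
New prefix = 23 - 1 = 22
Supernet: 67.111.180.0/22


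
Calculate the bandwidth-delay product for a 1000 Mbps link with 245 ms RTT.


BDP = bandwidth * RTT
= 1000 Mbps * 245 ms
= 1000 * 1e6 * 245 / 1000 bits
= 245000000 bits
= 30625000 bytes
= 29907.2266 KB
BDP = 245000000 bits (30625000 bytes)


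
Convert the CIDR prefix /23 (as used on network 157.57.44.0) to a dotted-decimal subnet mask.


/23 means 23 network bits, 9 host bits
Binary: 11111111111111111111111000000000
Mask: 255.255.254.0


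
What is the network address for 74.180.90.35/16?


IP:   01001010.10110100.01011010.00100011
Mask: 11111111.11111111.00000000.00000000
AND operation:
Net:  01001010.10110100.00000000.00000000
Network: 74.180.0.0/16


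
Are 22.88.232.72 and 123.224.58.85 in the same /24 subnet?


Mask: 255.255.255.0
22.88.232.72 AND mask = 22.88.232.0
123.224.58.85 AND mask = 123.224.58.0
No, different subnets (22.88.232.0 vs 123.224.58.0)


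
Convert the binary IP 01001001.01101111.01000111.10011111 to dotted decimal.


01001001 = 73
01101111 = 111
01000111 = 71
10011111 = 159
IP: 73.111.71.159


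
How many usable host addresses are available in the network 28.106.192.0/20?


Host bits = 32 - 20 = 12
Total addresses = 2^12 = 4096
Usable = total - 2 (network and broadcast)
Usable hosts: 4094


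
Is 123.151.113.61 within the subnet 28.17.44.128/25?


Subnet network: 28.17.44.128
Test IP AND mask: 123.151.113.0
No, 123.151.113.61 is not in 28.17.44.128/25


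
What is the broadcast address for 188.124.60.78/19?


Network: 188.124.32.0/19
Host bits = 13
Set all host bits to 1:
Broadcast: 188.124.63.255


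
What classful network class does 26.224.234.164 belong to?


First octet: 26
Binary: 00011010
0xxxxxxx -> Class A (1-126)
Class A, default mask 255.0.0.0 (/8)


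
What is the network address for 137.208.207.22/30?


IP:   10001001.11010000.11001111.00010110
Mask: 11111111.11111111.11111111.11111100
AND operation:
Net:  10001001.11010000.11001111.00010100
Network: 137.208.207.20/30
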